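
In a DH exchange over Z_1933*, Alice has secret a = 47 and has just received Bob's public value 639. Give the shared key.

Shared key K = 639^47 mod 1933.
639^1 ≡ 639 (mod 1933)
639^2 = (639^1)^2 ≡ 639^2 = 408321 ≡ 458 (mod 1933)
639^4 = (639^2)^2 ≡ 458^2 = 209764 ≡ 1000 (mod 1933)
639^8 = (639^4)^2 ≡ 1000^2 = 1000000 ≡ 639 (mod 1933)
639^16 = (639^8)^2 ≡ 639^2 = 408321 ≡ 458 (mod 1933)
639^32 = (639^16)^2 ≡ 458^2 = 209764 ≡ 1000 (mod 1933)
639^47 = 639^32 · 639^8 · 639^4 · 639^2 · 639^1 ≡ 1000 · 639 · 1000 · 458 · 639 ≡ 1110 (mod 1933).

1110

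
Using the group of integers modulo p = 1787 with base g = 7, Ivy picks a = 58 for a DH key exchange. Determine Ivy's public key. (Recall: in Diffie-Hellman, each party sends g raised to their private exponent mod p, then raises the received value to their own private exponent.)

Public value = 7^58 mod 1787.
7^1 ≡ 7 (mod 1787)
7^2 = (7^1)^2 ≡ 7^2 = 49 ≡ 49 (mod 1787)
7^4 = (7^2)^2 ≡ 49^2 = 2401 ≡ 614 (mod 1787)
7^8 = (7^4)^2 ≡ 614^2 = 376996 ≡ 1726 (mod 1787)
7^16 = (7^8)^2 ≡ 1726^2 = 2979076 ≡ 147 (mod 1787)
7^32 = (7^16)^2 ≡ 147^2 = 21609 ≡ 165 (mod 1787)
7^58 = 7^32 · 7^16 · 7^8 · 7^2 ≡ 165 · 147 · 1726 · 49 ≡ 395 (mod 1787).

395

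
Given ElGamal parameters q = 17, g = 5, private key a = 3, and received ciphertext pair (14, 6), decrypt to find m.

Shared mask s = c₁^a mod q = 14^3 mod 17.
14^1 ≡ 14 (mod 17)
14^2 = (14^1)^2 ≡ 14^2 = 196 ≡ 9 (mod 17)
14^3 = 14^2 · 14^1 ≡ 9 · 14 ≡ 7 (mod 17).
So s = 7; s⁻¹ ≡ 5 (mod 17).
m = c₂ · s⁻¹ mod 17 = 6 · 5 mod 17 = 13.

13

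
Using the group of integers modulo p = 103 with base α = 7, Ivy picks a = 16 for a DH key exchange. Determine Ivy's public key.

36

Public value = 7^16 mod 103.
7^1 ≡ 7 (mod 103)
7^2 = (7^1)^2 ≡ 7^2 = 49 ≡ 49 (mod 103)
7^4 = (7^2)^2 ≡ 49^2 = 2401 ≡ 32 (mod 103)
7^8 = (7^4)^2 ≡ 32^2 = 1024 ≡ 97 (mod 103)
7^16 = (7^8)^2 ≡ 97^2 = 9409 ≡ 36 (mod 103)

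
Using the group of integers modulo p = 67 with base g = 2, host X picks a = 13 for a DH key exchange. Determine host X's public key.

Public value = 2^13 mod 67.
2^1 ≡ 2 (mod 67)
2^2 = (2^1)^2 ≡ 2^2 = 4 ≡ 4 (mod 67)
2^4 = (2^2)^2 ≡ 4^2 = 16 ≡ 16 (mod 67)
2^8 = (2^4)^2 ≡ 16^2 = 256 ≡ 55 (mod 67)
2^13 = 2^8 · 2^4 · 2^1 ≡ 55 · 16 · 2 ≡ 18 (mod 67).

18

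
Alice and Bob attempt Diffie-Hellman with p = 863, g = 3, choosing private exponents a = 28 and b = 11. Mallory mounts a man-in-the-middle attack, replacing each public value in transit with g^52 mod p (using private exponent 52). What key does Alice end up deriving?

571

Alice receives Mallory's public value M = 3^52 mod 863 instead of the honest one.
3^1 ≡ 3 (mod 863)
3^2 = (3^1)^2 ≡ 3^2 = 9 ≡ 9 (mod 863)
3^4 = (3^2)^2 ≡ 9^2 = 81 ≡ 81 (mod 863)
3^8 = (3^4)^2 ≡ 81^2 = 6561 ≡ 520 (mod 863)
3^16 = (3^8)^2 ≡ 520^2 = 270400 ≡ 281 (mod 863)
3^32 = (3^16)^2 ≡ 281^2 = 78961 ≡ 428 (mod 863)
3^52 = 3^32 · 3^16 · 3^4 ≡ 428 · 281 · 81 ≡ 164 (mod 863).
So M = 164. Alice computes K = M^28 mod 863.
164^1 ≡ 164 (mod 863)
164^2 = (164^1)^2 ≡ 164^2 = 26896 ≡ 143 (mod 863)
164^4 = (164^2)^2 ≡ 143^2 = 20449 ≡ 600 (mod 863)
164^8 = (164^4)^2 ≡ 600^2 = 360000 ≡ 129 (mod 863)
164^16 = (164^8)^2 ≡ 129^2 = 16641 ≡ 244 (mod 863)
164^28 = 164^16 · 164^8 · 164^4 ≡ 244 · 129 · 600 ≡ 571 (mod 863).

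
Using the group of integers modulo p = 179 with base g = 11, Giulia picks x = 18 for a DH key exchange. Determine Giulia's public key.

171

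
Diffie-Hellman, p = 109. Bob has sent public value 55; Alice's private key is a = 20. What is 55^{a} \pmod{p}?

27

Shared key K = 55^20 mod 109.
55^1 ≡ 55 (mod 109)
55^2 = (55^1)^2 ≡ 55^2 = 3025 ≡ 82 (mod 109)
55^4 = (55^2)^2 ≡ 82^2 = 6724 ≡ 75 (mod 109)
55^8 = (55^4)^2 ≡ 75^2 = 5625 ≡ 66 (mod 109)
55^16 = (55^8)^2 ≡ 66^2 = 4356 ≡ 105 (mod 109)
55^20 = 55^16 · 55^4 ≡ 105 · 75 ≡ 27 (mod 109).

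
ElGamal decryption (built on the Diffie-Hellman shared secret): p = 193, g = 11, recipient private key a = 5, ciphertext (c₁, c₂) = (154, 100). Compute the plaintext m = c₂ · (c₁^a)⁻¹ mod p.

5

Shared mask s = c₁^a mod p = 154^5 mod 193.
154^1 ≡ 154 (mod 193)
154^2 = (154^1)^2 ≡ 154^2 = 23716 ≡ 170 (mod 193)
154^4 = (154^2)^2 ≡ 170^2 = 28900 ≡ 143 (mod 193)
154^5 = 154^4 · 154^1 ≡ 143 · 154 ≡ 20 (mod 193).
So s = 20; s⁻¹ ≡ 29 (mod 193).
m = c₂ · s⁻¹ mod 193 = 100 · 29 mod 193 = 5.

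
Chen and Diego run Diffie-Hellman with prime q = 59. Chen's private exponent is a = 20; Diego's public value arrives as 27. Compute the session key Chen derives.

9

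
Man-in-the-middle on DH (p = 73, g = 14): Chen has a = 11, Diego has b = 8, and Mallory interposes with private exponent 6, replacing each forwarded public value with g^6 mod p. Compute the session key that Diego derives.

Diego receives Mallory's public value M = 14^6 mod 73 instead of the honest one.
14^1 ≡ 14 (mod 73)
14^2 = (14^1)^2 ≡ 14^2 = 196 ≡ 50 (mod 73)
14^4 = (14^2)^2 ≡ 50^2 = 2500 ≡ 18 (mod 73)
14^6 = 14^4 · 14^2 ≡ 18 · 50 ≡ 24 (mod 73).
So M = 24. Diego computes K = M^8 mod 73.
24^1 ≡ 24 (mod 73)
24^2 = (24^1)^2 ≡ 24^2 = 576 ≡ 65 (mod 73)
24^4 = (24^2)^2 ≡ 65^2 = 4225 ≡ 64 (mod 73)
24^8 = (24^4)^2 ≡ 64^2 = 4096 ≡ 8 (mod 73)

8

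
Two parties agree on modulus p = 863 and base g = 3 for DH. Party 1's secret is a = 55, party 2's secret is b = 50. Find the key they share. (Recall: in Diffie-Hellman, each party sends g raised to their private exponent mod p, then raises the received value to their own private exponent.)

850

Party 1 sends A = g^a mod p = 3^55 mod 863.
3^1 ≡ 3 (mod 863)
3^2 = (3^1)^2 ≡ 3^2 = 9 ≡ 9 (mod 863)
3^4 = (3^2)^2 ≡ 9^2 = 81 ≡ 81 (mod 863)
3^8 = (3^4)^2 ≡ 81^2 = 6561 ≡ 520 (mod 863)
3^16 = (3^8)^2 ≡ 520^2 = 270400 ≡ 281 (mod 863)
3^32 = (3^16)^2 ≡ 281^2 = 78961 ≡ 428 (mod 863)
3^55 = 3^32 · 3^16 · 3^4 · 3^2 · 3^1 ≡ 428 · 281 · 81 · 9 · 3 ≡ 113 (mod 863).
So A = 113. Party 2 then computes K = A^b mod p = 113^50 mod 863.
113^1 ≡ 113 (mod 863)
113^2 = (113^1)^2 ≡ 113^2 = 12769 ≡ 687 (mod 863)
113^4 = (113^2)^2 ≡ 687^2 = 471969 ≡ 771 (mod 863)
113^8 = (113^4)^2 ≡ 771^2 = 594441 ≡ 697 (mod 863)
113^16 = (113^8)^2 ≡ 697^2 = 485809 ≡ 803 (mod 863)
113^32 = (113^16)^2 ≡ 803^2 = 644809 ≡ 148 (mod 863)
113^50 = 113^32 · 113^16 · 113^2 ≡ 148 · 803 · 687 ≡ 850 (mod 863).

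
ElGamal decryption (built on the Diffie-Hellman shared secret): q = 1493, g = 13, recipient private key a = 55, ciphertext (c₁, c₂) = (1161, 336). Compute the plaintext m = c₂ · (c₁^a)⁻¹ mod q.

Shared mask s = c₁^a mod q = 1161^55 mod 1493.
1161^1 ≡ 1161 (mod 1493)
1161^2 = (1161^1)^2 ≡ 1161^2 = 1347921 ≡ 1235 (mod 1493)
1161^4 = (1161^2)^2 ≡ 1235^2 = 1525225 ≡ 872 (mod 1493)
1161^8 = (1161^4)^2 ≡ 872^2 = 760384 ≡ 447 (mod 1493)
1161^16 = (1161^8)^2 ≡ 447^2 = 199809 ≡ 1240 (mod 1493)
1161^32 = (1161^16)^2 ≡ 1240^2 = 1537600 ≡ 1303 (mod 1493)
1161^55 = 1161^32 · 1161^16 · 1161^4 · 1161^2 · 1161^1 ≡ 1303 · 1240 · 872 · 1235 · 1161 ≡ 1340 (mod 1493).
So s = 1340; s⁻¹ ≡ 605 (mod 1493).
m = c₂ · s⁻¹ mod 1493 = 336 · 605 mod 1493 = 232.

232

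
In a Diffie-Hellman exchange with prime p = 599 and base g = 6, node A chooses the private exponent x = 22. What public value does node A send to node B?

Public value = 6^22 mod 599.
6^1 ≡ 6 (mod 599)
6^2 = (6^1)^2 ≡ 6^2 = 36 ≡ 36 (mod 599)
6^4 = (6^2)^2 ≡ 36^2 = 1296 ≡ 98 (mod 599)
6^8 = (6^4)^2 ≡ 98^2 = 9604 ≡ 20 (mod 599)
6^16 = (6^8)^2 ≡ 20^2 = 400 ≡ 400 (mod 599)
6^22 = 6^16 · 6^4 · 6^2 ≡ 400 · 98 · 36 ≡ 555 (mod 599).

555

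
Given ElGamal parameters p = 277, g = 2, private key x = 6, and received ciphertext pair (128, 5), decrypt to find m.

197

Shared mask s = c₁^x mod p = 128^6 mod 277.
128^1 ≡ 128 (mod 277)
128^2 = (128^1)^2 ≡ 128^2 = 16384 ≡ 41 (mod 277)
128^4 = (128^2)^2 ≡ 41^2 = 1681 ≡ 19 (mod 277)
128^6 = 128^4 · 128^2 ≡ 19 · 41 ≡ 225 (mod 277).
So s = 225; s⁻¹ ≡ 261 (mod 277).
m = c₂ · s⁻¹ mod 277 = 5 · 261 mod 277 = 197.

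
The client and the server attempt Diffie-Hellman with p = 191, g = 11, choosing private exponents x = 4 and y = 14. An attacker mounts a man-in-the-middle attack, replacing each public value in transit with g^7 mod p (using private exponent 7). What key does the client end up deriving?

The client receives an attacker's public value M = 11^7 mod 191 instead of the honest one.
11^1 ≡ 11 (mod 191)
11^2 = (11^1)^2 ≡ 11^2 = 121 ≡ 121 (mod 191)
11^4 = (11^2)^2 ≡ 121^2 = 14641 ≡ 125 (mod 191)
11^7 = 11^4 · 11^2 · 11^1 ≡ 125 · 121 · 11 ≡ 14 (mod 191).
So M = 14. The client computes K = M^4 mod 191.
14^1 ≡ 14 (mod 191)
14^2 = (14^1)^2 ≡ 14^2 = 196 ≡ 5 (mod 191)
14^4 = (14^2)^2 ≡ 5^2 = 25 ≡ 25 (mod 191)

25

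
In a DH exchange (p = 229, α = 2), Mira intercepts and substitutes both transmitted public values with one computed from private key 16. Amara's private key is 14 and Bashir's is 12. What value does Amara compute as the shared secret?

Amara receives Mira's public value M = 2^16 mod 229 instead of the honest one.
2^1 ≡ 2 (mod 229)
2^2 = (2^1)^2 ≡ 2^2 = 4 ≡ 4 (mod 229)
2^4 = (2^2)^2 ≡ 4^2 = 16 ≡ 16 (mod 229)
2^8 = (2^4)^2 ≡ 16^2 = 256 ≡ 27 (mod 229)
2^16 = (2^8)^2 ≡ 27^2 = 729 ≡ 42 (mod 229)
So M = 42. Amara computes K = M^14 mod 229.
42^1 ≡ 42 (mod 229)
42^2 = (42^1)^2 ≡ 42^2 = 1764 ≡ 161 (mod 229)
42^4 = (42^2)^2 ≡ 161^2 = 25921 ≡ 44 (mod 229)
42^8 = (42^4)^2 ≡ 44^2 = 1936 ≡ 104 (mod 229)
42^14 = 42^8 · 42^4 · 42^2 ≡ 104 · 44 · 161 ≡ 43 (mod 229).

43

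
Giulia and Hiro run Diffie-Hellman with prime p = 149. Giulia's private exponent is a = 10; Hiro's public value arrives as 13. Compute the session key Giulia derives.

Shared key K = 13^10 mod 149.
13^1 ≡ 13 (mod 149)
13^2 = (13^1)^2 ≡ 13^2 = 169 ≡ 20 (mod 149)
13^4 = (13^2)^2 ≡ 20^2 = 400 ≡ 102 (mod 149)
13^8 = (13^4)^2 ≡ 102^2 = 10404 ≡ 123 (mod 149)
13^10 = 13^8 · 13^2 ≡ 123 · 20 ≡ 76 (mod 149).

76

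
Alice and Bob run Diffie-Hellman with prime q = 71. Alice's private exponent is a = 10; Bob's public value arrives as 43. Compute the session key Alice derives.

30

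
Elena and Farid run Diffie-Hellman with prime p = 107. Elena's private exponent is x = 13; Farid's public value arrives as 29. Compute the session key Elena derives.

79

Shared key K = 29^13 mod 107.
29^1 ≡ 29 (mod 107)
29^2 = (29^1)^2 ≡ 29^2 = 841 ≡ 92 (mod 107)
29^4 = (29^2)^2 ≡ 92^2 = 8464 ≡ 11 (mod 107)
29^8 = (29^4)^2 ≡ 11^2 = 121 ≡ 14 (mod 107)
29^13 = 29^8 · 29^4 · 29^1 ≡ 14 · 11 · 29 ≡ 79 (mod 107).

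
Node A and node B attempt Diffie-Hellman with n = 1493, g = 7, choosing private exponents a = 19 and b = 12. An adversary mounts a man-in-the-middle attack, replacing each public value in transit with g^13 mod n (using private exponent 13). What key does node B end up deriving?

Node B receives an adversary's public value M = 7^13 mod 1493 instead of the honest one.
7^1 ≡ 7 (mod 1493)
7^2 = (7^1)^2 ≡ 7^2 = 49 ≡ 49 (mod 1493)
7^4 = (7^2)^2 ≡ 49^2 = 2401 ≡ 908 (mod 1493)
7^8 = (7^4)^2 ≡ 908^2 = 824464 ≡ 328 (mod 1493)
7^13 = 7^8 · 7^4 · 7^1 ≡ 328 · 908 · 7 ≡ 540 (mod 1493).
So M = 540. Node B computes K = M^12 mod 1493.
540^1 ≡ 540 (mod 1493)
540^2 = (540^1)^2 ≡ 540^2 = 291600 ≡ 465 (mod 1493)
540^4 = (540^2)^2 ≡ 465^2 = 216225 ≡ 1233 (mod 1493)
540^8 = (540^4)^2 ≡ 1233^2 = 1520289 ≡ 415 (mod 1493)
540^12 = 540^8 · 540^4 ≡ 415 · 1233 ≡ 1089 (mod 1493).

1089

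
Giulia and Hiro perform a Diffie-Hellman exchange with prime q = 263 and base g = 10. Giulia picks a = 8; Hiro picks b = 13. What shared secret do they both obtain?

96

Hiro sends B = g^b mod q = 10^13 mod 263.
10^1 ≡ 10 (mod 263)
10^2 = (10^1)^2 ≡ 10^2 = 100 ≡ 100 (mod 263)
10^4 = (10^2)^2 ≡ 100^2 = 10000 ≡ 6 (mod 263)
10^8 = (10^4)^2 ≡ 6^2 = 36 ≡ 36 (mod 263)
10^13 = 10^8 · 10^4 · 10^1 ≡ 36 · 6 · 10 ≡ 56 (mod 263).
So B = 56. Giulia then computes K = B^a mod q = 56^8 mod 263.
56^1 ≡ 56 (mod 263)
56^2 = (56^1)^2 ≡ 56^2 = 3136 ≡ 243 (mod 263)
56^4 = (56^2)^2 ≡ 243^2 = 59049 ≡ 137 (mod 263)
56^8 = (56^4)^2 ≡ 137^2 = 18769 ≡ 96 (mod 263)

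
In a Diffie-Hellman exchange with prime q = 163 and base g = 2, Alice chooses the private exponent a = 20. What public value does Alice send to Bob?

Public value = 2^20 mod 163.
2^1 ≡ 2 (mod 163)
2^2 = (2^1)^2 ≡ 2^2 = 4 ≡ 4 (mod 163)
2^4 = (2^2)^2 ≡ 4^2 = 16 ≡ 16 (mod 163)
2^8 = (2^4)^2 ≡ 16^2 = 256 ≡ 93 (mod 163)
2^16 = (2^8)^2 ≡ 93^2 = 8649 ≡ 10 (mod 163)
2^20 = 2^16 · 2^4 ≡ 10 · 16 ≡ 160 (mod 163).

160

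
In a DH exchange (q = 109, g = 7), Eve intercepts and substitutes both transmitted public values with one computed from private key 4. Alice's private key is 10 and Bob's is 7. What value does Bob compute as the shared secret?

7

Bob receives Eve's public value M = 7^4 mod 109 instead of the honest one.
7^1 ≡ 7 (mod 109)
7^2 = (7^1)^2 ≡ 7^2 = 49 ≡ 49 (mod 109)
7^4 = (7^2)^2 ≡ 49^2 = 2401 ≡ 3 (mod 109)
So M = 3. Bob computes K = M^7 mod 109.
3^1 ≡ 3 (mod 109)
3^2 = (3^1)^2 ≡ 3^2 = 9 ≡ 9 (mod 109)
3^4 = (3^2)^2 ≡ 9^2 = 81 ≡ 81 (mod 109)
3^7 = 3^4 · 3^2 · 3^1 ≡ 81 · 9 · 3 ≡ 7 (mod 109).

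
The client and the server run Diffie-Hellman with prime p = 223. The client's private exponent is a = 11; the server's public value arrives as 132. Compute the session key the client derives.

Shared key K = 132^11 mod 223.
132^1 ≡ 132 (mod 223)
132^2 = (132^1)^2 ≡ 132^2 = 17424 ≡ 30 (mod 223)
132^4 = (132^2)^2 ≡ 30^2 = 900 ≡ 8 (mod 223)
132^8 = (132^4)^2 ≡ 8^2 = 64 ≡ 64 (mod 223)
132^11 = 132^8 · 132^2 · 132^1 ≡ 64 · 30 · 132 ≡ 112 (mod 223).

112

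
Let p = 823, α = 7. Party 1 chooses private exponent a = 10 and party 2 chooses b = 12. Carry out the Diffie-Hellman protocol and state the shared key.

Party 2 sends B = α^b mod p = 7^12 mod 823.
7^1 ≡ 7 (mod 823)
7^2 = (7^1)^2 ≡ 7^2 = 49 ≡ 49 (mod 823)
7^4 = (7^2)^2 ≡ 49^2 = 2401 ≡ 755 (mod 823)
7^8 = (7^4)^2 ≡ 755^2 = 570025 ≡ 509 (mod 823)
7^12 = 7^8 · 7^4 ≡ 509 · 755 ≡ 777 (mod 823).
So B = 777. Party 1 then computes K = B^a mod p = 777^10 mod 823.
777^1 ≡ 777 (mod 823)
777^2 = (777^1)^2 ≡ 777^2 = 603729 ≡ 470 (mod 823)
777^4 = (777^2)^2 ≡ 470^2 = 220900 ≡ 336 (mod 823)
777^8 = (777^4)^2 ≡ 336^2 = 112896 ≡ 145 (mod 823)
777^10 = 777^8 · 777^2 ≡ 145 · 470 ≡ 664 (mod 823).

664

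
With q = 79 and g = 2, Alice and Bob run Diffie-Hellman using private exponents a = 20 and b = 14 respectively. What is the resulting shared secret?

Alice sends A = g^a mod q = 2^20 mod 79.
2^1 ≡ 2 (mod 79)
2^2 = (2^1)^2 ≡ 2^2 = 4 ≡ 4 (mod 79)
2^4 = (2^2)^2 ≡ 4^2 = 16 ≡ 16 (mod 79)
2^8 = (2^4)^2 ≡ 16^2 = 256 ≡ 19 (mod 79)
2^16 = (2^8)^2 ≡ 19^2 = 361 ≡ 45 (mod 79)
2^20 = 2^16 · 2^4 ≡ 45 · 16 ≡ 9 (mod 79).
So A = 9. Bob then computes K = A^b mod q = 9^14 mod 79.
9^1 ≡ 9 (mod 79)
9^2 = (9^1)^2 ≡ 9^2 = 81 ≡ 2 (mod 79)
9^4 = (9^2)^2 ≡ 2^2 = 4 ≡ 4 (mod 79)
9^8 = (9^4)^2 ≡ 4^2 = 16 ≡ 16 (mod 79)
9^14 = 9^8 · 9^4 · 9^2 ≡ 16 · 4 · 2 ≡ 49 (mod 79).

49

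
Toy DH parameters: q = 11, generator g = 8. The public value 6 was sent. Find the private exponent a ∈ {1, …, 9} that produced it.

Try successive powers of 8 modulo 11:
8^1 ≡ 8
8^2 ≡ 9
8^3 ≡ 6
Found: a = 3.

3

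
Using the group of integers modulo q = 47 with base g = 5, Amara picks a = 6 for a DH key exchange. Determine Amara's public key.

21

Public value = 5^6 mod 47.
5^1 ≡ 5 (mod 47)
5^2 = (5^1)^2 ≡ 5^2 = 25 ≡ 25 (mod 47)
5^4 = (5^2)^2 ≡ 25^2 = 625 ≡ 14 (mod 47)
5^6 = 5^4 · 5^2 ≡ 14 · 25 ≡ 21 (mod 47).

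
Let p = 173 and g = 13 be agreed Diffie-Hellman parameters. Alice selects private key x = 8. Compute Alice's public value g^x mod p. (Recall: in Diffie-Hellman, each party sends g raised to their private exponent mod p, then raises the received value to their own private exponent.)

Public value = 13^8 mod 173.
13^1 ≡ 13 (mod 173)
13^2 = (13^1)^2 ≡ 13^2 = 169 ≡ 169 (mod 173)
13^4 = (13^2)^2 ≡ 169^2 = 28561 ≡ 16 (mod 173)
13^8 = (13^4)^2 ≡ 16^2 = 256 ≡ 83 (mod 173)

83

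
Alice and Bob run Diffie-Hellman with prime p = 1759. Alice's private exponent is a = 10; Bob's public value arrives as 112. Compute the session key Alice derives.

340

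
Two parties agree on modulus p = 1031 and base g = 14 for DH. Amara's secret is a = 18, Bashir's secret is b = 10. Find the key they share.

363

Amara sends A = g^a mod p = 14^18 mod 1031.
14^1 ≡ 14 (mod 1031)
14^2 = (14^1)^2 ≡ 14^2 = 196 ≡ 196 (mod 1031)
14^4 = (14^2)^2 ≡ 196^2 = 38416 ≡ 269 (mod 1031)
14^8 = (14^4)^2 ≡ 269^2 = 72361 ≡ 191 (mod 1031)
14^16 = (14^8)^2 ≡ 191^2 = 36481 ≡ 396 (mod 1031)
14^18 = 14^16 · 14^2 ≡ 396 · 196 ≡ 291 (mod 1031).
So A = 291. Bashir then computes K = A^b mod p = 291^10 mod 1031.
291^1 ≡ 291 (mod 1031)
291^2 = (291^1)^2 ≡ 291^2 = 84681 ≡ 139 (mod 1031)
291^4 = (291^2)^2 ≡ 139^2 = 19321 ≡ 763 (mod 1031)
291^8 = (291^4)^2 ≡ 763^2 = 582169 ≡ 685 (mod 1031)
291^10 = 291^8 · 291^2 ≡ 685 · 139 ≡ 363 (mod 1031).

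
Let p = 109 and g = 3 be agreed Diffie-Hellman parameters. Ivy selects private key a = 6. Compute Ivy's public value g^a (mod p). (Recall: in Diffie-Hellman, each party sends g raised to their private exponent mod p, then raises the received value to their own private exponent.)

Public value = 3^6 (mod 109).
3^1 ≡ 3 (mod 109)
3^2 = (3^1)^2 ≡ 3^2 = 9 ≡ 9 (mod 109)
3^4 = (3^2)^2 ≡ 9^2 = 81 ≡ 81 (mod 109)
3^6 = 3^4 · 3^2 ≡ 81 · 9 ≡ 75 (mod 109).

75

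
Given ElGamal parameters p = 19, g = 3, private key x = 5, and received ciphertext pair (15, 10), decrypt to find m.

5

Shared mask s = c₁^x mod p = 15^5 mod 19.
15^1 ≡ 15 (mod 19)
15^2 = (15^1)^2 ≡ 15^2 = 225 ≡ 16 (mod 19)
15^4 = (15^2)^2 ≡ 16^2 = 256 ≡ 9 (mod 19)
15^5 = 15^4 · 15^1 ≡ 9 · 15 ≡ 2 (mod 19).
So s = 2; s⁻¹ ≡ 10 (mod 19).
m = c₂ · s⁻¹ mod 19 = 10 · 10 mod 19 = 5.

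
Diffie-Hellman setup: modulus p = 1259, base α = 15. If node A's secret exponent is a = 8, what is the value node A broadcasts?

Public value = 15^8 mod 1259.
15^1 ≡ 15 (mod 1259)
15^2 = (15^1)^2 ≡ 15^2 = 225 ≡ 225 (mod 1259)
15^4 = (15^2)^2 ≡ 225^2 = 50625 ≡ 265 (mod 1259)
15^8 = (15^4)^2 ≡ 265^2 = 70225 ≡ 980 (mod 1259)

980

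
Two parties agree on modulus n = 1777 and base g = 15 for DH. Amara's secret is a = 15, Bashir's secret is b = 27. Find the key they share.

651

Amara sends A = g^a mod n = 15^15 mod 1777.
15^1 ≡ 15 (mod 1777)
15^2 = (15^1)^2 ≡ 15^2 = 225 ≡ 225 (mod 1777)
15^4 = (15^2)^2 ≡ 225^2 = 50625 ≡ 869 (mod 1777)
15^8 = (15^4)^2 ≡ 869^2 = 755161 ≡ 1713 (mod 1777)
15^15 = 15^8 · 15^4 · 15^2 · 15^1 ≡ 1713 · 869 · 225 · 15 ≡ 510 (mod 1777).
So A = 510. Bashir then computes K = A^b mod n = 510^27 mod 1777.
510^1 ≡ 510 (mod 1777)
510^2 = (510^1)^2 ≡ 510^2 = 260100 ≡ 658 (mod 1777)
510^4 = (510^2)^2 ≡ 658^2 = 432964 ≡ 1153 (mod 1777)
510^8 = (510^4)^2 ≡ 1153^2 = 1329409 ≡ 213 (mod 1777)
510^16 = (510^8)^2 ≡ 213^2 = 45369 ≡ 944 (mod 1777)
510^27 = 510^16 · 510^8 · 510^2 · 510^1 ≡ 944 · 213 · 658 · 510 ≡ 651 (mod 1777).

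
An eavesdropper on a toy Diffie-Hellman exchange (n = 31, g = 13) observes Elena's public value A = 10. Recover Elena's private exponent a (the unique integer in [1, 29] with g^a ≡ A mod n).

4

Try successive powers of 13 modulo 31:
13^1 ≡ 13
13^2 ≡ 14
13^3 ≡ 27
13^4 ≡ 10
Found: a = 4.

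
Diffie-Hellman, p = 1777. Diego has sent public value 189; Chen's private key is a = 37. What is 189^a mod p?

Shared key K = 189^37 mod 1777.
189^1 ≡ 189 (mod 1777)
189^2 = (189^1)^2 ≡ 189^2 = 35721 ≡ 181 (mod 1777)
189^4 = (189^2)^2 ≡ 181^2 = 32761 ≡ 775 (mod 1777)
189^8 = (189^4)^2 ≡ 775^2 = 600625 ≡ 1776 (mod 1777)
189^16 = (189^8)^2 ≡ 1776^2 = 3154176 ≡ 1 (mod 1777)
189^32 = (189^16)^2 ≡ 1^2 = 1 ≡ 1 (mod 1777)
189^37 = 189^32 · 189^4 · 189^1 ≡ 1 · 775 · 189 ≡ 761 (mod 1777).

761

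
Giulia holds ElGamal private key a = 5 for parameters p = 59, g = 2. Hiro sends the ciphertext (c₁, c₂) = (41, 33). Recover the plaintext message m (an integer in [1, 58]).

32

Shared mask s = c₁^a mod p = 41^5 mod 59.
41^1 ≡ 41 (mod 59)
41^2 = (41^1)^2 ≡ 41^2 = 1681 ≡ 29 (mod 59)
41^4 = (41^2)^2 ≡ 29^2 = 841 ≡ 15 (mod 59)
41^5 = 41^4 · 41^1 ≡ 15 · 41 ≡ 25 (mod 59).
So s = 25; s⁻¹ ≡ 26 (mod 59).
m = c₂ · s⁻¹ mod 59 = 33 · 26 mod 59 = 32.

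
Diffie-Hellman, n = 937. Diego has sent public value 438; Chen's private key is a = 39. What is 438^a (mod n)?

323

Shared key K = 438^39 mod 937.
438^1 ≡ 438 (mod 937)
438^2 = (438^1)^2 ≡ 438^2 = 191844 ≡ 696 (mod 937)
438^4 = (438^2)^2 ≡ 696^2 = 484416 ≡ 924 (mod 937)
438^8 = (438^4)^2 ≡ 924^2 = 853776 ≡ 169 (mod 937)
438^16 = (438^8)^2 ≡ 169^2 = 28561 ≡ 451 (mod 937)
438^32 = (438^16)^2 ≡ 451^2 = 203401 ≡ 72 (mod 937)
438^39 = 438^32 · 438^4 · 438^2 · 438^1 ≡ 72 · 924 · 696 · 438 ≡ 323 (mod 937).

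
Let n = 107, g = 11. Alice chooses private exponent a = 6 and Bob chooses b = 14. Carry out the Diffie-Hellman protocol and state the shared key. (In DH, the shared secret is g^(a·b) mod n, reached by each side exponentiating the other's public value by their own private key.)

56

Bob sends B = g^b mod n = 11^14 mod 107.
11^1 ≡ 11 (mod 107)
11^2 = (11^1)^2 ≡ 11^2 = 121 ≡ 14 (mod 107)
11^4 = (11^2)^2 ≡ 14^2 = 196 ≡ 89 (mod 107)
11^8 = (11^4)^2 ≡ 89^2 = 7921 ≡ 3 (mod 107)
11^14 = 11^8 · 11^4 · 11^2 ≡ 3 · 89 · 14 ≡ 100 (mod 107).
So B = 100. Alice then computes K = B^a mod n = 100^6 mod 107.
100^1 ≡ 100 (mod 107)
100^2 = (100^1)^2 ≡ 100^2 = 10000 ≡ 49 (mod 107)
100^4 = (100^2)^2 ≡ 49^2 = 2401 ≡ 47 (mod 107)
100^6 = 100^4 · 100^2 ≡ 47 · 49 ≡ 56 (mod 107).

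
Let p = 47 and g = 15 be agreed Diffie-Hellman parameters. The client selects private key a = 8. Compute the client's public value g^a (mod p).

36

Public value = 15^8 (mod 47).
15^1 ≡ 15 (mod 47)
15^2 = (15^1)^2 ≡ 15^2 = 225 ≡ 37 (mod 47)
15^4 = (15^2)^2 ≡ 37^2 = 1369 ≡ 6 (mod 47)
15^8 = (15^4)^2 ≡ 6^2 = 36 ≡ 36 (mod 47)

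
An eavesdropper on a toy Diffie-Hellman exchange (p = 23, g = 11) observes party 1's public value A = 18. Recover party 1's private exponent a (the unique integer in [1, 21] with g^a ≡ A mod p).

16

Try successive powers of 11 modulo 23:
11^1 ≡ 11
11^2 ≡ 6
11^3 ≡ 20
11^4 ≡ 13
11^5 ≡ 5
11^6 ≡ 9
11^7 ≡ 7
11^8 ≡ 8
11^9 ≡ 19
11^10 ≡ 2
11^11 ≡ 22
11^12 ≡ 12
11^13 ≡ 17
11^14 ≡ 3
11^15 ≡ 10
11^16 ≡ 18
Found: a = 16.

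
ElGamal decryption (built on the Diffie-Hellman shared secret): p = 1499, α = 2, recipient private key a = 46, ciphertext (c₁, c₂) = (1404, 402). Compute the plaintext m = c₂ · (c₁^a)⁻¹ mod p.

1098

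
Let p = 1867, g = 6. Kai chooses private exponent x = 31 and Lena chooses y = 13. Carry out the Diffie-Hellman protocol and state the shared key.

665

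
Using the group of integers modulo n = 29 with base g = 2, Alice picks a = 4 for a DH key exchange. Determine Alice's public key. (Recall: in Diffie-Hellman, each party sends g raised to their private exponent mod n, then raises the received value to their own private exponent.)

16

Public value = 2^4 (mod 29).
2^1 ≡ 2 (mod 29)
2^2 = (2^1)^2 ≡ 2^2 = 4 ≡ 4 (mod 29)
2^4 = (2^2)^2 ≡ 4^2 = 16 ≡ 16 (mod 29)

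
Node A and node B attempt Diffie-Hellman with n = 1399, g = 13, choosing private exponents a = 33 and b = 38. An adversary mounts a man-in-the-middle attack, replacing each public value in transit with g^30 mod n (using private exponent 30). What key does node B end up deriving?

Node B receives an adversary's public value M = 13^30 mod 1399 instead of the honest one.
13^1 ≡ 13 (mod 1399)
13^2 = (13^1)^2 ≡ 13^2 = 169 ≡ 169 (mod 1399)
13^4 = (13^2)^2 ≡ 169^2 = 28561 ≡ 581 (mod 1399)
13^8 = (13^4)^2 ≡ 581^2 = 337561 ≡ 402 (mod 1399)
13^16 = (13^8)^2 ≡ 402^2 = 161604 ≡ 719 (mod 1399)
13^30 = 13^16 · 13^8 · 13^4 · 13^2 ≡ 719 · 402 · 581 · 169 ≡ 352 (mod 1399).
So M = 352. Node B computes K = M^38 mod 1399.
352^1 ≡ 352 (mod 1399)
352^2 = (352^1)^2 ≡ 352^2 = 123904 ≡ 792 (mod 1399)
352^4 = (352^2)^2 ≡ 792^2 = 627264 ≡ 512 (mod 1399)
352^8 = (352^4)^2 ≡ 512^2 = 262144 ≡ 531 (mod 1399)
352^16 = (352^8)^2 ≡ 531^2 = 281961 ≡ 762 (mod 1399)
352^32 = (352^16)^2 ≡ 762^2 = 580644 ≡ 59 (mod 1399)
352^38 = 352^32 · 352^4 · 352^2 ≡ 59 · 512 · 792 ≡ 437 (mod 1399).

437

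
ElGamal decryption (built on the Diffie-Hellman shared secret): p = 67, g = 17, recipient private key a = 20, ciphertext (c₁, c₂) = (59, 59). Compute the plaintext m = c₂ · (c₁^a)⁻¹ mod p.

24

Shared mask s = c₁^a mod p = 59^20 mod 67.
59^1 ≡ 59 (mod 67)
59^2 = (59^1)^2 ≡ 59^2 = 3481 ≡ 64 (mod 67)
59^4 = (59^2)^2 ≡ 64^2 = 4096 ≡ 9 (mod 67)
59^8 = (59^4)^2 ≡ 9^2 = 81 ≡ 14 (mod 67)
59^16 = (59^8)^2 ≡ 14^2 = 196 ≡ 62 (mod 67)
59^20 = 59^16 · 59^4 ≡ 62 · 9 ≡ 22 (mod 67).
So s = 22; s⁻¹ ≡ 64 (mod 67).
m = c₂ · s⁻¹ mod 67 = 59 · 64 mod 67 = 24.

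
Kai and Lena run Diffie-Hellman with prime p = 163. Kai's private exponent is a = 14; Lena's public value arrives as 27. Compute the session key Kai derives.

25

Shared key K = 27^14 mod 163.
27^1 ≡ 27 (mod 163)
27^2 = (27^1)^2 ≡ 27^2 = 729 ≡ 77 (mod 163)
27^4 = (27^2)^2 ≡ 77^2 = 5929 ≡ 61 (mod 163)
27^8 = (27^4)^2 ≡ 61^2 = 3721 ≡ 135 (mod 163)
27^14 = 27^8 · 27^4 · 27^2 ≡ 135 · 61 · 77 ≡ 25 (mod 163).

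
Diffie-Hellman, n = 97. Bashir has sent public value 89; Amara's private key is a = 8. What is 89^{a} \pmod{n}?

96

Shared key K = 89^8 mod 97.
89^1 ≡ 89 (mod 97)
89^2 = (89^1)^2 ≡ 89^2 = 7921 ≡ 64 (mod 97)
89^4 = (89^2)^2 ≡ 64^2 = 4096 ≡ 22 (mod 97)
89^8 = (89^4)^2 ≡ 22^2 = 484 ≡ 96 (mod 97)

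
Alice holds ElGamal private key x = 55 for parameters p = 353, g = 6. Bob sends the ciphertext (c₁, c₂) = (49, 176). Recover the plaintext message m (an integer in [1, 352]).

201

Shared mask s = c₁^x mod p = 49^55 mod 353.
49^1 ≡ 49 (mod 353)
49^2 = (49^1)^2 ≡ 49^2 = 2401 ≡ 283 (mod 353)
49^4 = (49^2)^2 ≡ 283^2 = 80089 ≡ 311 (mod 353)
49^8 = (49^4)^2 ≡ 311^2 = 96721 ≡ 352 (mod 353)
49^16 = (49^8)^2 ≡ 352^2 = 123904 ≡ 1 (mod 353)
49^32 = (49^16)^2 ≡ 1^2 = 1 ≡ 1 (mod 353)
49^55 = 49^32 · 49^16 · 49^4 · 49^2 · 49^1 ≡ 1 · 1 · 311 · 283 · 49 ≡ 36 (mod 353).
So s = 36; s⁻¹ ≡ 304 (mod 353).
m = c₂ · s⁻¹ mod 353 = 176 · 304 mod 353 = 201.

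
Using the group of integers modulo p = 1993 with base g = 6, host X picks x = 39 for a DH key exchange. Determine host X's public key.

1744

Public value = 6^{39} \pmod{1993}.
6^1 ≡ 6 (mod 1993)
6^2 = (6^1)^2 ≡ 6^2 = 36 ≡ 36 (mod 1993)
6^4 = (6^2)^2 ≡ 36^2 = 1296 ≡ 1296 (mod 1993)
6^8 = (6^4)^2 ≡ 1296^2 = 1679616 ≡ 1510 (mod 1993)
6^16 = (6^8)^2 ≡ 1510^2 = 2280100 ≡ 108 (mod 1993)
6^32 = (6^16)^2 ≡ 108^2 = 11664 ≡ 1699 (mod 1993)
6^39 = 6^32 · 6^4 · 6^2 · 6^1 ≡ 1699 · 1296 · 36 · 6 ≡ 1744 (mod 1993).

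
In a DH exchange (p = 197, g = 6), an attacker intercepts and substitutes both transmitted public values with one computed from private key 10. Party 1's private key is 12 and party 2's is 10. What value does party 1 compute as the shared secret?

191

Party 1 receives an attacker's public value M = 6^10 mod 197 instead of the honest one.
6^1 ≡ 6 (mod 197)
6^2 = (6^1)^2 ≡ 6^2 = 36 ≡ 36 (mod 197)
6^4 = (6^2)^2 ≡ 36^2 = 1296 ≡ 114 (mod 197)
6^8 = (6^4)^2 ≡ 114^2 = 12996 ≡ 191 (mod 197)
6^10 = 6^8 · 6^2 ≡ 191 · 36 ≡ 178 (mod 197).
So M = 178. Party 1 computes K = M^12 mod 197.
178^1 ≡ 178 (mod 197)
178^2 = (178^1)^2 ≡ 178^2 = 31684 ≡ 164 (mod 197)
178^4 = (178^2)^2 ≡ 164^2 = 26896 ≡ 104 (mod 197)
178^8 = (178^4)^2 ≡ 104^2 = 10816 ≡ 178 (mod 197)
178^12 = 178^8 · 178^4 ≡ 178 · 104 ≡ 191 (mod 197).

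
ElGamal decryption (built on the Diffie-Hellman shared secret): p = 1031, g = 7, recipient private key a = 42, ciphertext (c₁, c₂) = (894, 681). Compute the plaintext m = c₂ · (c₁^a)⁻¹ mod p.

Shared mask s = c₁^a mod p = 894^42 mod 1031.
894^1 ≡ 894 (mod 1031)
894^2 = (894^1)^2 ≡ 894^2 = 799236 ≡ 211 (mod 1031)
894^4 = (894^2)^2 ≡ 211^2 = 44521 ≡ 188 (mod 1031)
894^8 = (894^4)^2 ≡ 188^2 = 35344 ≡ 290 (mod 1031)
894^16 = (894^8)^2 ≡ 290^2 = 84100 ≡ 589 (mod 1031)
894^32 = (894^16)^2 ≡ 589^2 = 346921 ≡ 505 (mod 1031)
894^42 = 894^32 · 894^8 · 894^2 ≡ 505 · 290 · 211 ≡ 849 (mod 1031).
So s = 849; s⁻¹ ≡ 1014 (mod 1031).
m = c₂ · s⁻¹ mod 1031 = 681 · 1014 mod 1031 = 795.

795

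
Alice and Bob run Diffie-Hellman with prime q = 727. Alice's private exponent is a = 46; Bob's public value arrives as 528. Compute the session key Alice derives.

511

Shared key K = 528^46 mod 727.
528^1 ≡ 528 (mod 727)
528^2 = (528^1)^2 ≡ 528^2 = 278784 ≡ 343 (mod 727)
528^4 = (528^2)^2 ≡ 343^2 = 117649 ≡ 602 (mod 727)
528^8 = (528^4)^2 ≡ 602^2 = 362404 ≡ 358 (mod 727)
528^16 = (528^8)^2 ≡ 358^2 = 128164 ≡ 212 (mod 727)
528^32 = (528^16)^2 ≡ 212^2 = 44944 ≡ 597 (mod 727)
528^46 = 528^32 · 528^8 · 528^4 · 528^2 ≡ 597 · 358 · 602 · 343 ≡ 511 (mod 727).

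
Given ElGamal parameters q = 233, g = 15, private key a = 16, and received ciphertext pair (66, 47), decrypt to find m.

Shared mask s = c₁^a mod q = 66^16 mod 233.
66^1 ≡ 66 (mod 233)
66^2 = (66^1)^2 ≡ 66^2 = 4356 ≡ 162 (mod 233)
66^4 = (66^2)^2 ≡ 162^2 = 26244 ≡ 148 (mod 233)
66^8 = (66^4)^2 ≡ 148^2 = 21904 ≡ 2 (mod 233)
66^16 = (66^8)^2 ≡ 2^2 = 4 ≡ 4 (mod 233)
So s = 4; s⁻¹ ≡ 175 (mod 233).
m = c₂ · s⁻¹ mod 233 = 47 · 175 mod 233 = 70.

70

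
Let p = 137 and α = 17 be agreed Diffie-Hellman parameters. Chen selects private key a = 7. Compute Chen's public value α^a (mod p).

Public value = 17^7 (mod 137).
17^1 ≡ 17 (mod 137)
17^2 = (17^1)^2 ≡ 17^2 = 289 ≡ 15 (mod 137)
17^4 = (17^2)^2 ≡ 15^2 = 225 ≡ 88 (mod 137)
17^7 = 17^4 · 17^2 · 17^1 ≡ 88 · 15 · 17 ≡ 109 (mod 137).

109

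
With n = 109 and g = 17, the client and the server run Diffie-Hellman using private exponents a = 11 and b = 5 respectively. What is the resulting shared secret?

92

The client sends A = g^a mod n = 17^11 mod 109.
17^1 ≡ 17 (mod 109)
17^2 = (17^1)^2 ≡ 17^2 = 289 ≡ 71 (mod 109)
17^4 = (17^2)^2 ≡ 71^2 = 5041 ≡ 27 (mod 109)
17^8 = (17^4)^2 ≡ 27^2 = 729 ≡ 75 (mod 109)
17^11 = 17^8 · 17^2 · 17^1 ≡ 75 · 71 · 17 ≡ 55 (mod 109).
So A = 55. The server then computes K = A^b mod n = 55^5 mod 109.
55^1 ≡ 55 (mod 109)
55^2 = (55^1)^2 ≡ 55^2 = 3025 ≡ 82 (mod 109)
55^4 = (55^2)^2 ≡ 82^2 = 6724 ≡ 75 (mod 109)
55^5 = 55^4 · 55^1 ≡ 75 · 55 ≡ 92 (mod 109).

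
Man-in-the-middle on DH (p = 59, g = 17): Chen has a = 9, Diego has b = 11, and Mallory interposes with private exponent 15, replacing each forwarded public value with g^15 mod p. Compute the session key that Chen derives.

5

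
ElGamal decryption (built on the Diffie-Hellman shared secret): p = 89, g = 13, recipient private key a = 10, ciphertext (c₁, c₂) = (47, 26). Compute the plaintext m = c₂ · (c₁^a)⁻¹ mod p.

74

Shared mask s = c₁^a mod p = 47^10 mod 89.
47^1 ≡ 47 (mod 89)
47^2 = (47^1)^2 ≡ 47^2 = 2209 ≡ 73 (mod 89)
47^4 = (47^2)^2 ≡ 73^2 = 5329 ≡ 78 (mod 89)
47^8 = (47^4)^2 ≡ 78^2 = 6084 ≡ 32 (mod 89)
47^10 = 47^8 · 47^2 ≡ 32 · 73 ≡ 22 (mod 89).
So s = 22; s⁻¹ ≡ 85 (mod 89).
m = c₂ · s⁻¹ mod 89 = 26 · 85 mod 89 = 74.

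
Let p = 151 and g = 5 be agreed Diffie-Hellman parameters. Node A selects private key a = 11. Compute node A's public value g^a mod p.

10

Public value = 5^11 mod 151.
5^1 ≡ 5 (mod 151)
5^2 = (5^1)^2 ≡ 5^2 = 25 ≡ 25 (mod 151)
5^4 = (5^2)^2 ≡ 25^2 = 625 ≡ 21 (mod 151)
5^8 = (5^4)^2 ≡ 21^2 = 441 ≡ 139 (mod 151)
5^11 = 5^8 · 5^2 · 5^1 ≡ 139 · 25 · 5 ≡ 10 (mod 151).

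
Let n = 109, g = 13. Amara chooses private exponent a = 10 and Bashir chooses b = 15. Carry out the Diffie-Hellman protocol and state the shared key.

4

Bashir sends B = g^b mod n = 13^15 mod 109.
13^1 ≡ 13 (mod 109)
13^2 = (13^1)^2 ≡ 13^2 = 169 ≡ 60 (mod 109)
13^4 = (13^2)^2 ≡ 60^2 = 3600 ≡ 3 (mod 109)
13^8 = (13^4)^2 ≡ 3^2 = 9 ≡ 9 (mod 109)
13^15 = 13^8 · 13^4 · 13^2 · 13^1 ≡ 9 · 3 · 60 · 13 ≡ 23 (mod 109).
So B = 23. Amara then computes K = B^a mod n = 23^10 mod 109.
23^1 ≡ 23 (mod 109)
23^2 = (23^1)^2 ≡ 23^2 = 529 ≡ 93 (mod 109)
23^4 = (23^2)^2 ≡ 93^2 = 8649 ≡ 38 (mod 109)
23^8 = (23^4)^2 ≡ 38^2 = 1444 ≡ 27 (mod 109)
23^10 = 23^8 · 23^2 ≡ 27 · 93 ≡ 4 (mod 109).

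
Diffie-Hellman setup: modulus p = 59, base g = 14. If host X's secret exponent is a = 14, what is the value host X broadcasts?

27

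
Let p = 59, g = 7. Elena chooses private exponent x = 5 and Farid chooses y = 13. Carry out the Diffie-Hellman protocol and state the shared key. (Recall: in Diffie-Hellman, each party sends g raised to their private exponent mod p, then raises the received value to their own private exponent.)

21

Farid sends B = g^y mod p = 7^13 mod 59.
7^1 ≡ 7 (mod 59)
7^2 = (7^1)^2 ≡ 7^2 = 49 ≡ 49 (mod 59)
7^4 = (7^2)^2 ≡ 49^2 = 2401 ≡ 41 (mod 59)
7^8 = (7^4)^2 ≡ 41^2 = 1681 ≡ 29 (mod 59)
7^13 = 7^8 · 7^4 · 7^1 ≡ 29 · 41 · 7 ≡ 4 (mod 59).
So B = 4. Elena then computes K = B^x mod p = 4^5 mod 59.
4^1 ≡ 4 (mod 59)
4^2 = (4^1)^2 ≡ 4^2 = 16 ≡ 16 (mod 59)
4^4 = (4^2)^2 ≡ 16^2 = 256 ≡ 20 (mod 59)
4^5 = 4^4 · 4^1 ≡ 20 · 4 ≡ 21 (mod 59).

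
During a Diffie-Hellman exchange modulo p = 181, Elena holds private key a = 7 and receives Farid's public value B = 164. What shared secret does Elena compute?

92

Shared key K = 164^7 mod 181.
164^1 ≡ 164 (mod 181)
164^2 = (164^1)^2 ≡ 164^2 = 26896 ≡ 108 (mod 181)
164^4 = (164^2)^2 ≡ 108^2 = 11664 ≡ 80 (mod 181)
164^7 = 164^4 · 164^2 · 164^1 ≡ 80 · 108 · 164 ≡ 92 (mod 181).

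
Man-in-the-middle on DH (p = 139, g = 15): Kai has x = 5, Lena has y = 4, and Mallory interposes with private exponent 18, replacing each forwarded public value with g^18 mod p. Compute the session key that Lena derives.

100

Lena receives Mallory's public value M = 15^18 mod 139 instead of the honest one.
15^1 ≡ 15 (mod 139)
15^2 = (15^1)^2 ≡ 15^2 = 225 ≡ 86 (mod 139)
15^4 = (15^2)^2 ≡ 86^2 = 7396 ≡ 29 (mod 139)
15^8 = (15^4)^2 ≡ 29^2 = 841 ≡ 7 (mod 139)
15^16 = (15^8)^2 ≡ 7^2 = 49 ≡ 49 (mod 139)
15^18 = 15^16 · 15^2 ≡ 49 · 86 ≡ 44 (mod 139).
So M = 44. Lena computes K = M^4 mod 139.
44^1 ≡ 44 (mod 139)
44^2 = (44^1)^2 ≡ 44^2 = 1936 ≡ 129 (mod 139)
44^4 = (44^2)^2 ≡ 129^2 = 16641 ≡ 100 (mod 139)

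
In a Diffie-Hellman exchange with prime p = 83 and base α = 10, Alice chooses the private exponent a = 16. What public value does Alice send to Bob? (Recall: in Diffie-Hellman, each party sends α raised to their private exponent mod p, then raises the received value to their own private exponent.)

31

Public value = 10^{16} \pmod{83}.
10^1 ≡ 10 (mod 83)
10^2 = (10^1)^2 ≡ 10^2 = 100 ≡ 17 (mod 83)
10^4 = (10^2)^2 ≡ 17^2 = 289 ≡ 40 (mod 83)
10^8 = (10^4)^2 ≡ 40^2 = 1600 ≡ 23 (mod 83)
10^16 = (10^8)^2 ≡ 23^2 = 529 ≡ 31 (mod 83)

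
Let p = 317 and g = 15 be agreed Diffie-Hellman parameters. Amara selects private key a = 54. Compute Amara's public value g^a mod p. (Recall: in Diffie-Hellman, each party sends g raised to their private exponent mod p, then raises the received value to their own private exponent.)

308

Public value = 15^54 mod 317.
15^1 ≡ 15 (mod 317)
15^2 = (15^1)^2 ≡ 15^2 = 225 ≡ 225 (mod 317)
15^4 = (15^2)^2 ≡ 225^2 = 50625 ≡ 222 (mod 317)
15^8 = (15^4)^2 ≡ 222^2 = 49284 ≡ 149 (mod 317)
15^16 = (15^8)^2 ≡ 149^2 = 22201 ≡ 11 (mod 317)
15^32 = (15^16)^2 ≡ 11^2 = 121 ≡ 121 (mod 317)
15^54 = 15^32 · 15^16 · 15^4 · 15^2 ≡ 121 · 11 · 222 · 225 ≡ 308 (mod 317).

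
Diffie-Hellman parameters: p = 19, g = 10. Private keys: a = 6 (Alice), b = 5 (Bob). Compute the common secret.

Alice sends A = g^a mod p = 10^6 mod 19.
10^1 ≡ 10 (mod 19)
10^2 = (10^1)^2 ≡ 10^2 = 100 ≡ 5 (mod 19)
10^4 = (10^2)^2 ≡ 5^2 = 25 ≡ 6 (mod 19)
10^6 = 10^4 · 10^2 ≡ 6 · 5 ≡ 11 (mod 19).
So A = 11. Bob then computes K = A^b mod p = 11^5 mod 19.
11^1 ≡ 11 (mod 19)
11^2 = (11^1)^2 ≡ 11^2 = 121 ≡ 7 (mod 19)
11^4 = (11^2)^2 ≡ 7^2 = 49 ≡ 11 (mod 19)
11^5 = 11^4 · 11^1 ≡ 11 · 11 ≡ 7 (mod 19).

7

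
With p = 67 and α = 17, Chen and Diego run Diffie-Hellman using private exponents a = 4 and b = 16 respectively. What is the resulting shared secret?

Chen sends A = α^a mod p = 17^4 mod 67.
17^1 ≡ 17 (mod 67)
17^2 = (17^1)^2 ≡ 17^2 = 289 ≡ 21 (mod 67)
17^4 = (17^2)^2 ≡ 21^2 = 441 ≡ 39 (mod 67)
So A = 39. Diego then computes K = A^b mod p = 39^16 mod 67.
39^1 ≡ 39 (mod 67)
39^2 = (39^1)^2 ≡ 39^2 = 1521 ≡ 47 (mod 67)
39^4 = (39^2)^2 ≡ 47^2 = 2209 ≡ 65 (mod 67)
39^8 = (39^4)^2 ≡ 65^2 = 4225 ≡ 4 (mod 67)
39^16 = (39^8)^2 ≡ 4^2 = 16 ≡ 16 (mod 67)

16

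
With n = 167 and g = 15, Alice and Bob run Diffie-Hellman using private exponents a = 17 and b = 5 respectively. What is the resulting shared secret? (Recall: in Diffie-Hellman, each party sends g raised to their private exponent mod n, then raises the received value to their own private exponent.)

Alice sends A = g^a mod n = 15^17 mod 167.
15^1 ≡ 15 (mod 167)
15^2 = (15^1)^2 ≡ 15^2 = 225 ≡ 58 (mod 167)
15^4 = (15^2)^2 ≡ 58^2 = 3364 ≡ 24 (mod 167)
15^8 = (15^4)^2 ≡ 24^2 = 576 ≡ 75 (mod 167)
15^16 = (15^8)^2 ≡ 75^2 = 5625 ≡ 114 (mod 167)
15^17 = 15^16 · 15^1 ≡ 114 · 15 ≡ 40 (mod 167).
So A = 40. Bob then computes K = A^b mod n = 40^5 mod 167.
40^1 ≡ 40 (mod 167)
40^2 = (40^1)^2 ≡ 40^2 = 1600 ≡ 97 (mod 167)
40^4 = (40^2)^2 ≡ 97^2 = 9409 ≡ 57 (mod 167)
40^5 = 40^4 · 40^1 ≡ 57 · 40 ≡ 109 (mod 167).

109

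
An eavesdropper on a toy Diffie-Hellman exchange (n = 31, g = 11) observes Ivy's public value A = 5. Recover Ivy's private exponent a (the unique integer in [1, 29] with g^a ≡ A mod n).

Try successive powers of 11 modulo 31:
11^1 ≡ 11
11^2 ≡ 28
11^3 ≡ 29
11^4 ≡ 9
11^5 ≡ 6
11^6 ≡ 4
11^7 ≡ 13
11^8 ≡ 19
11^9 ≡ 23
11^10 ≡ 5
Found: a = 10.

10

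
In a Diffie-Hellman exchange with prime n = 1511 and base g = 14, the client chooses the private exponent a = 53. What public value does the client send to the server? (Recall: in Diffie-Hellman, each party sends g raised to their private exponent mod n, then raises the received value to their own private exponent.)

1465

Public value = 14^{53} \pmod{1511}.
14^1 ≡ 14 (mod 1511)
14^2 = (14^1)^2 ≡ 14^2 = 196 ≡ 196 (mod 1511)
14^4 = (14^2)^2 ≡ 196^2 = 38416 ≡ 641 (mod 1511)
14^8 = (14^4)^2 ≡ 641^2 = 410881 ≡ 1400 (mod 1511)
14^16 = (14^8)^2 ≡ 1400^2 = 1960000 ≡ 233 (mod 1511)
14^32 = (14^16)^2 ≡ 233^2 = 54289 ≡ 1404 (mod 1511)
14^53 = 14^32 · 14^16 · 14^4 · 14^1 ≡ 1404 · 233 · 641 · 14 ≡ 1465 (mod 1511).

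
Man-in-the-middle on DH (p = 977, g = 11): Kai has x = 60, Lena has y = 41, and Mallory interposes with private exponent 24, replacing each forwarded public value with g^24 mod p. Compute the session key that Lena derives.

196

Lena receives Mallory's public value M = 11^24 mod 977 instead of the honest one.
11^1 ≡ 11 (mod 977)
11^2 = (11^1)^2 ≡ 11^2 = 121 ≡ 121 (mod 977)
11^4 = (11^2)^2 ≡ 121^2 = 14641 ≡ 963 (mod 977)
11^8 = (11^4)^2 ≡ 963^2 = 927369 ≡ 196 (mod 977)
11^16 = (11^8)^2 ≡ 196^2 = 38416 ≡ 313 (mod 977)
11^24 = 11^16 · 11^8 ≡ 313 · 196 ≡ 774 (mod 977).
So M = 774. Lena computes K = M^41 mod 977.
774^1 ≡ 774 (mod 977)
774^2 = (774^1)^2 ≡ 774^2 = 599076 ≡ 175 (mod 977)
774^4 = (774^2)^2 ≡ 175^2 = 30625 ≡ 338 (mod 977)
774^8 = (774^4)^2 ≡ 338^2 = 114244 ≡ 912 (mod 977)
774^16 = (774^8)^2 ≡ 912^2 = 831744 ≡ 317 (mod 977)
774^32 = (774^16)^2 ≡ 317^2 = 100489 ≡ 835 (mod 977)
774^41 = 774^32 · 774^8 · 774^1 ≡ 835 · 912 · 774 ≡ 196 (mod 977).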